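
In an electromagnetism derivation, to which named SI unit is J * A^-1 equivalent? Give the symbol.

Wb

J = N·m (work = force × distance),
    = kg·m²·s⁻².
Combining: J·A⁻¹ = (kg·m²·s⁻²) · A⁻¹ = kg·m²·s⁻²·A⁻¹.
kg·m²·s⁻²·A⁻¹ is the base-SI form of the weber.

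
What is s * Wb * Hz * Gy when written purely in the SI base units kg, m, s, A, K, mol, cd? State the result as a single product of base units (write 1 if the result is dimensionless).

Wb = V·s (flux: a volt is a weber per second),
    = kg·m²·s⁻²·A⁻¹.
Hz = 1/s = s⁻¹ (frequency is cycles per second).
Gy = J/kg (absorbed dose = energy per mass),
    = m²·s⁻².
Combining: s·Wb·Hz·Gy = s · (kg·m²·s⁻²·A⁻¹) · s⁻¹ · (m²·s⁻²) = kg·m⁴·s⁻⁴·A⁻¹.

kg·m⁴·s⁻⁴·A⁻¹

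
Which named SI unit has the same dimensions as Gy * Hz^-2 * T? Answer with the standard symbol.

Gy = J/kg (absorbed dose = energy per mass),
    = m²·s⁻².
Hz = 1/s = s⁻¹ (frequency is cycles per second).
So Hz⁻² = s².
T = Wb/m² (flux density = flux per area),
    = kg·s⁻²·A⁻¹.
Combining: Gy·Hz⁻²·T = (m²·s⁻²) · s² · (kg·s⁻²·A⁻¹) = kg·m²·s⁻²·A⁻¹.
kg·m²·s⁻²·A⁻¹ is the base-SI form of the weber.

Wb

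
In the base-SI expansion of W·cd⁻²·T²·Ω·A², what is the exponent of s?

W = J/s (power = energy per time),
    = kg·m²·s⁻³.
T = Wb/m² (flux density = flux per area),
    = kg·s⁻²·A⁻¹.
So T² = kg²·s⁻⁴·A⁻².
Ω = V/A (resistance = voltage per current),
    = kg·m²·s⁻³·A⁻².
Combining: W·cd⁻²·T²·Ω·A² = (kg·m²·s⁻³) · cd⁻² · (kg²·s⁻⁴·A⁻²) · (kg·m²·s⁻³·A⁻²) · A² = kg⁴·m⁴·s⁻¹⁰·A⁻²·cd⁻².
The exponent of s is -10.

-10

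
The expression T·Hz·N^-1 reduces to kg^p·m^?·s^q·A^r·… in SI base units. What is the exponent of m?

T = Wb/m² (flux density = flux per area),
    = kg·s⁻²·A⁻¹.
Hz = 1/s = s⁻¹ (frequency is cycles per second).
N = kg·m/s² = kg·m·s⁻² (force = mass × acceleration).
So N⁻¹ = kg⁻¹·m⁻¹·s².
Combining: T·Hz·N⁻¹ = (kg·s⁻²·A⁻¹) · s⁻¹ · (kg⁻¹·m⁻¹·s²) = m⁻¹·s⁻¹·A⁻¹.
The exponent of m is -1.

-1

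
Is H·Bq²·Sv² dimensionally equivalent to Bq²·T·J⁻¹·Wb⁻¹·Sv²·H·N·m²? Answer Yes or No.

Left side:
  H = Wb/A (inductance = flux per current),
      = kg·m²·s⁻²·A⁻².
  Bq = 1/s = s⁻¹ (activity is decays per second).
  So Bq² = s⁻².
  Sv = J/kg (equivalent dose = energy per mass),
      = m²·s⁻².
  So Sv² = m⁴·s⁻⁴.
  Combining: H·Bq²·Sv² = (kg·m²·s⁻²·A⁻²) · s⁻² · (m⁴·s⁻⁴) = kg·m⁶·s⁻⁸·A⁻².
Right side:
  Bq = s⁻¹.
  So Bq² = s⁻².
  T = kg·s⁻²·A⁻¹.
  J = kg·m²·s⁻².
  So J⁻¹ = kg⁻¹·m⁻²·s².
  Wb = kg·m²·s⁻²·A⁻¹.
  So Wb⁻¹ = kg⁻¹·m⁻²·s²·A.
  Sv = m²·s⁻².
  So Sv² = m⁴·s⁻⁴.
  H = kg·m²·s⁻²·A⁻².
  N = kg·m·s⁻².
  Combining: Bq²·T·J⁻¹·Wb⁻¹·Sv²·H·N·m² = s⁻² · (kg·s⁻²·A⁻¹) · (kg⁻¹·m⁻²·s²) · (kg⁻¹·m⁻²·s²·A) · (m⁴·s⁻⁴) · (kg·m²·s⁻²·A⁻²) · (kg·m·s⁻²) · m² = kg·m⁵·s⁻⁸·A⁻².
Left is kg·m⁶·s⁻⁸·A⁻²; right is kg·m⁵·s⁻⁸·A⁻² — different.

No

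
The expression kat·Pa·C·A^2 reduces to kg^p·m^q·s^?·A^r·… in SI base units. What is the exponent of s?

kat = s⁻¹·mol.
Pa = kg·m⁻¹·s⁻².
C = s·A.
Combining: kat·Pa·C·A² = (s⁻¹·mol) · (kg·m⁻¹·s⁻²) · (s·A) · A² = kg·m⁻¹·s⁻²·A³·mol.
The exponent of s is -2.

-2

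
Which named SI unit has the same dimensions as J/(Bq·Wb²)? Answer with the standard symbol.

S

Bq = 1/s = s⁻¹ (activity is decays per second).
So Bq⁻¹ = s.
Wb = V·s (flux: a volt is a weber per second),
    = kg·m²·s⁻²·A⁻¹.
So Wb⁻² = kg⁻²·m⁻⁴·s⁴·A².
J = N·m (work = force × distance),
    = kg·m²·s⁻².
Combining: Bq⁻¹·Wb⁻²·J = s · (kg⁻²·m⁻⁴·s⁴·A²) · (kg·m²·s⁻²) = kg⁻¹·m⁻²·s³·A².
kg⁻¹·m⁻²·s³·A² is the base-SI form of the siemens.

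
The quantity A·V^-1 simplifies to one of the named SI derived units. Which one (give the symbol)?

V = W/A (potential = power per current),
    = kg·m²·s⁻³·A⁻¹.
So V⁻¹ = kg⁻¹·m⁻²·s³·A.
Combining: A·V⁻¹ = A · (kg⁻¹·m⁻²·s³·A) = kg⁻¹·m⁻²·s³·A².
kg⁻¹·m⁻²·s³·A² is the base-SI form of the siemens.

S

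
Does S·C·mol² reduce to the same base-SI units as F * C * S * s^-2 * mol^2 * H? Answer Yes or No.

Left side:
  S = kg⁻¹·m⁻²·s³·A².
  C = s·A.
  Combining: S·C·mol² = (kg⁻¹·m⁻²·s³·A²) · (s·A) · mol² = kg⁻¹·m⁻²·s⁴·A³·mol².
Right side:
  F = kg⁻¹·m⁻²·s⁴·A².
  C = s·A.
  S = kg⁻¹·m⁻²·s³·A².
  H = kg·m²·s⁻²·A⁻².
  Combining: F·C·S·s⁻²·mol²·H = (kg⁻¹·m⁻²·s⁴·A²) · (s·A) · (kg⁻¹·m⁻²·s³·A²) · s⁻² · mol² · (kg·m²·s⁻²·A⁻²) = kg⁻¹·m⁻²·s⁴·A³·mol².
Both reduce to kg⁻¹·m⁻²·s⁴·A³·mol².

Yes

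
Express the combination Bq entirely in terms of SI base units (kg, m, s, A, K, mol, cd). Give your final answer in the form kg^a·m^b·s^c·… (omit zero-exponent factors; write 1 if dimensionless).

s⁻¹

Bq = 1/s = s⁻¹ (activity is decays per second).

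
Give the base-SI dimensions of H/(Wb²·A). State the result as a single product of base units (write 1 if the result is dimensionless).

Wb = kg·m²·s⁻²·A⁻¹.
So Wb⁻² = kg⁻²·m⁻⁴·s⁴·A².
H = kg·m²·s⁻²·A⁻².
Combining: Wb⁻²·A⁻¹·H = (kg⁻²·m⁻⁴·s⁴·A²) · A⁻¹ · (kg·m²·s⁻²·A⁻²) = kg⁻¹·m⁻²·s²·A⁻¹.

kg⁻¹·m⁻²·s²·A⁻¹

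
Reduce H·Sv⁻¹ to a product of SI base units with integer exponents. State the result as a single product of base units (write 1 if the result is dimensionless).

H = Wb/A (inductance = flux per current),
    = kg·m²·s⁻²·A⁻².
Sv = J/kg (equivalent dose = energy per mass),
    = m²·s⁻².
So Sv⁻¹ = m⁻²·s².
Combining: H·Sv⁻¹ = (kg·m²·s⁻²·A⁻²) · (m⁻²·s²) = kg·A⁻².

kg·A⁻²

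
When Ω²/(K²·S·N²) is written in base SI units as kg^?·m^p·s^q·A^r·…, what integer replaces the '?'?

1

Ω = V/A (resistance = voltage per current),
    = kg·m²·s⁻³·A⁻².
So Ω² = kg²·m⁴·s⁻⁶·A⁻⁴.
S = 1/Ω (conductance is reciprocal resistance),
    = kg⁻¹·m⁻²·s³·A².
So S⁻¹ = kg·m²·s⁻³·A⁻².
N = kg·m/s² = kg·m·s⁻² (force = mass × acceleration).
So N⁻² = kg⁻²·m⁻²·s⁴.
Combining: Ω²·K⁻²·S⁻¹·N⁻² = (kg²·m⁴·s⁻⁶·A⁻⁴) · K⁻² · (kg·m²·s⁻³·A⁻²) · (kg⁻²·m⁻²·s⁴) = kg·m⁴·s⁻⁵·A⁻⁶·K⁻².
The exponent of kg is 1.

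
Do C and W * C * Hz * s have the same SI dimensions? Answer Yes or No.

No

Left side:
  C = A·s = s·A (charge = current × time).
Right side:
  W = J/s (power = energy per time),
      = kg·m²·s⁻³.
  C = A·s = s·A (charge = current × time).
  Hz = 1/s = s⁻¹ (frequency is cycles per second).
  Combining: W·C·Hz·s = (kg·m²·s⁻³) · (s·A) · s⁻¹ · s = kg·m²·s⁻²·A.
Left is s·A; right is kg·m²·s⁻²·A — different.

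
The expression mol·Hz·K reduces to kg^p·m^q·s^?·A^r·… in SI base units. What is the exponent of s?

Hz = 1/s = s⁻¹ (frequency is cycles per second).
Combining: mol·Hz·K = mol · s⁻¹ · K = s⁻¹·K·mol.
The exponent of s is -1.

-1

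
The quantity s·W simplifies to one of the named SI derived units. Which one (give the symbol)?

J

W = kg·m²·s⁻³.
Combining: s·W = s · (kg·m²·s⁻³) = kg·m²·s⁻².
kg·m²·s⁻² is the base-SI form of the joule.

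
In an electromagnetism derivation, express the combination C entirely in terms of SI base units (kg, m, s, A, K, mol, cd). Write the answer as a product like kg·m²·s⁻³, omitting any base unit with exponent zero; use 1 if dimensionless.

C = s·A.

s·A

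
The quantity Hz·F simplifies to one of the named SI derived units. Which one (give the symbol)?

S

Hz = 1/s = s⁻¹ (frequency is cycles per second).
F = C/V (capacitance = charge per voltage),
    = A·s/(kg·m²·s⁻³·A⁻¹) (substituting C and V),
    = kg⁻¹·m⁻²·s⁴·A².
Combining: Hz·F = s⁻¹ · (kg⁻¹·m⁻²·s⁴·A²) = kg⁻¹·m⁻²·s³·A².
kg⁻¹·m⁻²·s³·A² is the base-SI form of the siemens.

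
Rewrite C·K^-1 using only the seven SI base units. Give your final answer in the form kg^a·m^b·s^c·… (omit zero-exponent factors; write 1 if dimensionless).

s·A·K⁻¹

C = A·s = s·A (charge = current × time).
Combining: C·K⁻¹ = (s·A) · K⁻¹ = s·A·K⁻¹.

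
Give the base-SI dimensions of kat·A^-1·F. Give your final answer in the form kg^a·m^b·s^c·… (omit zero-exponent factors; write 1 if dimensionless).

kg⁻¹·m⁻²·s³·A·mol

kat = s⁻¹·mol.
F = kg⁻¹·m⁻²·s⁴·A².
Combining: kat·A⁻¹·F = (s⁻¹·mol) · A⁻¹ · (kg⁻¹·m⁻²·s⁴·A²) = kg⁻¹·m⁻²·s³·A·mol.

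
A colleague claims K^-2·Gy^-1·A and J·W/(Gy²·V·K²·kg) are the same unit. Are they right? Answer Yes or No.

Left side:
  Gy = m²·s⁻².
  So Gy⁻¹ = m⁻²·s².
  Combining: K⁻²·Gy⁻¹·A = K⁻² · (m⁻²·s²) · A = m⁻²·s²·A·K⁻².
Right side:
  Gy = m²·s⁻².
  So Gy⁻² = m⁻⁴·s⁴.
  J = kg·m²·s⁻².
  V = kg·m²·s⁻³·A⁻¹.
  So V⁻¹ = kg⁻¹·m⁻²·s³·A.
  W = kg·m²·s⁻³.
  Combining: Gy⁻²·J·V⁻¹·K⁻²·W·kg⁻¹ = (m⁻⁴·s⁴) · (kg·m²·s⁻²) · (kg⁻¹·m⁻²·s³·A) · K⁻² · (kg·m²·s⁻³) · kg⁻¹ = m⁻²·s²·A·K⁻².
Both reduce to m⁻²·s²·A·K⁻².

Yes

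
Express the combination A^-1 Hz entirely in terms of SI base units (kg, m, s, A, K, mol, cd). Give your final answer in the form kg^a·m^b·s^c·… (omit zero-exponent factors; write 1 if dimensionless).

Hz = 1/s = s⁻¹ (frequency is cycles per second).
Combining: A⁻¹·Hz = A⁻¹ · s⁻¹ = s⁻¹·A⁻¹.

s⁻¹·A⁻¹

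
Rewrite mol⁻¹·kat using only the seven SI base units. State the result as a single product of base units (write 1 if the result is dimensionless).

s⁻¹

kat = mol/s = s⁻¹·mol (catalytic activity).
Combining: mol⁻¹·kat = mol⁻¹ · (s⁻¹·mol) = s⁻¹.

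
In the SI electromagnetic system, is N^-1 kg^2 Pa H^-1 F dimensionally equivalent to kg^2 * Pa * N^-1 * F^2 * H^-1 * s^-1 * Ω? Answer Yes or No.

Yes

Left side:
  N = kg·m/s² = kg·m·s⁻² (force = mass × acceleration).
  So N⁻¹ = kg⁻¹·m⁻¹·s².
  Pa = N/m² (pressure = force per area),
      = kg·m⁻¹·s⁻².
  H = Wb/A (inductance = flux per current),
      = kg·m²·s⁻²·A⁻².
  So H⁻¹ = kg⁻¹·m⁻²·s²·A².
  F = C/V (capacitance = charge per voltage),
      = A·s/(kg·m²·s⁻³·A⁻¹) (substituting C and V),
      = kg⁻¹·m⁻²·s⁴·A².
  Combining: N⁻¹·kg²·Pa·H⁻¹·F = (kg⁻¹·m⁻¹·s²) · kg² · (kg·m⁻¹·s⁻²) · (kg⁻¹·m⁻²·s²·A²) · (kg⁻¹·m⁻²·s⁴·A²) = m⁻⁶·s⁶·A⁴.
Right side:
  Pa = kg·m⁻¹·s⁻².
  N = kg·m·s⁻².
  So N⁻¹ = kg⁻¹·m⁻¹·s².
  F = kg⁻¹·m⁻²·s⁴·A².
  So F² = kg⁻²·m⁻⁴·s⁸·A⁴.
  H = kg·m²·s⁻²·A⁻².
  So H⁻¹ = kg⁻¹·m⁻²·s²·A².
  Ω = kg·m²·s⁻³·A⁻².
  Combining: kg²·Pa·N⁻¹·F²·H⁻¹·s⁻¹·Ω = kg² · (kg·m⁻¹·s⁻²) · (kg⁻¹·m⁻¹·s²) · (kg⁻²·m⁻⁴·s⁸·A⁴) · (kg⁻¹·m⁻²·s²·A²) · s⁻¹ · (kg·m²·s⁻³·A⁻²) = m⁻⁶·s⁶·A⁴.
Both reduce to m⁻⁶·s⁶·A⁴.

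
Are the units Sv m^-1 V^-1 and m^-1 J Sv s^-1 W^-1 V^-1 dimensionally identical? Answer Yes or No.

Left side:
  Sv = J/kg (equivalent dose = energy per mass),
      = m²·s⁻².
  V = W/A (potential = power per current),
      = kg·m²·s⁻³·A⁻¹.
  So V⁻¹ = kg⁻¹·m⁻²·s³·A.
  Combining: Sv·m⁻¹·V⁻¹ = (m²·s⁻²) · m⁻¹ · (kg⁻¹·m⁻²·s³·A) = kg⁻¹·m⁻¹·s·A.
Right side:
  J = kg·m²·s⁻².
  Sv = m²·s⁻².
  W = kg·m²·s⁻³.
  So W⁻¹ = kg⁻¹·m⁻²·s³.
  V = kg·m²·s⁻³·A⁻¹.
  So V⁻¹ = kg⁻¹·m⁻²·s³·A.
  Combining: m⁻¹·J·Sv·s⁻¹·W⁻¹·V⁻¹ = m⁻¹ · (kg·m²·s⁻²) · (m²·s⁻²) · s⁻¹ · (kg⁻¹·m⁻²·s³) · (kg⁻¹·m⁻²·s³·A) = kg⁻¹·m⁻¹·s·A.
Both reduce to kg⁻¹·m⁻¹·s·A.

Yes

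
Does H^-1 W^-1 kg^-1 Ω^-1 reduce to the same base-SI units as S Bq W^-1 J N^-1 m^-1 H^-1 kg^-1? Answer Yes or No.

Left side:
  H = Wb/A (inductance = flux per current),
      = kg·m²·s⁻²·A⁻².
  So H⁻¹ = kg⁻¹·m⁻²·s²·A².
  W = J/s (power = energy per time),
      = kg·m²·s⁻³.
  So W⁻¹ = kg⁻¹·m⁻²·s³.
  Ω = V/A (resistance = voltage per current),
      = kg·m²·s⁻³·A⁻².
  So Ω⁻¹ = kg⁻¹·m⁻²·s³·A².
  Combining: H⁻¹·W⁻¹·kg⁻¹·Ω⁻¹ = (kg⁻¹·m⁻²·s²·A²) · (kg⁻¹·m⁻²·s³) · kg⁻¹ · (kg⁻¹·m⁻²·s³·A²) = kg⁻⁴·m⁻⁶·s⁸·A⁴.
Right side:
  S = 1/Ω (conductance is reciprocal resistance),
      = kg⁻¹·m⁻²·s³·A².
  Bq = 1/s = s⁻¹ (activity is decays per second).
  W = J/s (power = energy per time),
      = kg·m²·s⁻³.
  So W⁻¹ = kg⁻¹·m⁻²·s³.
  J = N·m (work = force × distance),
      = kg·m²·s⁻².
  N = kg·m/s² = kg·m·s⁻² (force = mass × acceleration).
  So N⁻¹ = kg⁻¹·m⁻¹·s².
  H = Wb/A (inductance = flux per current),
      = kg·m²·s⁻²·A⁻².
  So H⁻¹ = kg⁻¹·m⁻²·s²·A².
  Combining: S·Bq·W⁻¹·J·N⁻¹·m⁻¹·H⁻¹·kg⁻¹ = (kg⁻¹·m⁻²·s³·A²) · s⁻¹ · (kg⁻¹·m⁻²·s³) · (kg·m²·s⁻²) · (kg⁻¹·m⁻¹·s²) · m⁻¹ · (kg⁻¹·m⁻²·s²·A²) · kg⁻¹ = kg⁻⁴·m⁻⁶·s⁷·A⁴.
Left is kg⁻⁴·m⁻⁶·s⁸·A⁴; right is kg⁻⁴·m⁻⁶·s⁷·A⁴ — different.

No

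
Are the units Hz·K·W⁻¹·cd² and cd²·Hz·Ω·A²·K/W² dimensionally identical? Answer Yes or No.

Yes

Left side:
  Hz = 1/s = s⁻¹ (frequency is cycles per second).
  W = J/s (power = energy per time),
      = kg·m²·s⁻³.
  So W⁻¹ = kg⁻¹·m⁻²·s³.
  Combining: Hz·K·W⁻¹·cd² = s⁻¹ · K · (kg⁻¹·m⁻²·s³) · cd² = kg⁻¹·m⁻²·s²·K·cd².
Right side:
  Hz = s⁻¹.
  Ω = kg·m²·s⁻³·A⁻².
  W = kg·m²·s⁻³.
  So W⁻² = kg⁻²·m⁻⁴·s⁶.
  Combining: cd²·Hz·Ω·A²·W⁻²·K = cd² · s⁻¹ · (kg·m²·s⁻³·A⁻²) · A² · (kg⁻²·m⁻⁴·s⁶) · K = kg⁻¹·m⁻²·s²·K·cd².
Both reduce to kg⁻¹·m⁻²·s²·K·cd².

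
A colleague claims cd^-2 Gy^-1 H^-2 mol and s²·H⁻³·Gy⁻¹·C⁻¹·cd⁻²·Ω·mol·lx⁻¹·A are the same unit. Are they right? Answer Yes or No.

No

Left side:
  Gy = m²·s⁻².
  So Gy⁻¹ = m⁻²·s².
  H = kg·m²·s⁻²·A⁻².
  So H⁻² = kg⁻²·m⁻⁴·s⁴·A⁴.
  Combining: cd⁻²·Gy⁻¹·H⁻²·mol = cd⁻² · (m⁻²·s²) · (kg⁻²·m⁻⁴·s⁴·A⁴) · mol = kg⁻²·m⁻⁶·s⁶·A⁴·mol·cd⁻².
Right side:
  H = kg·m²·s⁻²·A⁻².
  So H⁻³ = kg⁻³·m⁻⁶·s⁶·A⁶.
  Gy = m²·s⁻².
  So Gy⁻¹ = m⁻²·s².
  C = s·A.
  So C⁻¹ = s⁻¹·A⁻¹.
  Ω = kg·m²·s⁻³·A⁻².
  lx = m⁻²·cd.
  So lx⁻¹ = m²·cd⁻¹.
  Combining: s²·H⁻³·Gy⁻¹·C⁻¹·cd⁻²·Ω·mol·lx⁻¹·A = s² · (kg⁻³·m⁻⁶·s⁶·A⁶) · (m⁻²·s²) · (s⁻¹·A⁻¹) · cd⁻² · (kg·m²·s⁻³·A⁻²) · mol · (m²·cd⁻¹) · A = kg⁻²·m⁻⁴·s⁶·A⁴·mol·cd⁻³.
Left is kg⁻²·m⁻⁶·s⁶·A⁴·mol·cd⁻²; right is kg⁻²·m⁻⁴·s⁶·A⁴·mol·cd⁻³ — different.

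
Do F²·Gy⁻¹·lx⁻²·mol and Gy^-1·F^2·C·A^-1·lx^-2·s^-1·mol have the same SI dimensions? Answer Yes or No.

Yes

Left side:
  F = C/V (capacitance = charge per voltage),
      = A·s/(kg·m²·s⁻³·A⁻¹) (substituting C and V),
      = kg⁻¹·m⁻²·s⁴·A².
  So F² = kg⁻²·m⁻⁴·s⁸·A⁴.
  Gy = J/kg (absorbed dose = energy per mass),
      = m²·s⁻².
  So Gy⁻¹ = m⁻²·s².
  lx = lm/m² (illuminance = luminous flux per area),
      = m⁻²·cd.
  So lx⁻² = m⁴·cd⁻².
  Combining: F²·Gy⁻¹·lx⁻²·mol = (kg⁻²·m⁻⁴·s⁸·A⁴) · (m⁻²·s²) · (m⁴·cd⁻²) · mol = kg⁻²·m⁻²·s¹⁰·A⁴·mol·cd⁻².
Right side:
  Gy = J/kg (absorbed dose = energy per mass),
      = m²·s⁻².
  So Gy⁻¹ = m⁻²·s².
  F = C/V (capacitance = charge per voltage),
      = A·s/(kg·m²·s⁻³·A⁻¹) (substituting C and V),
      = kg⁻¹·m⁻²·s⁴·A².
  So F² = kg⁻²·m⁻⁴·s⁸·A⁴.
  C = A·s = s·A (charge = current × time).
  lx = lm/m² (illuminance = luminous flux per area),
      = m⁻²·cd.
  So lx⁻² = m⁴·cd⁻².
  Combining: Gy⁻¹·F²·C·A⁻¹·lx⁻²·s⁻¹·mol = (m⁻²·s²) · (kg⁻²·m⁻⁴·s⁸·A⁴) · (s·A) · A⁻¹ · (m⁴·cd⁻²) · s⁻¹ · mol = kg⁻²·m⁻²·s¹⁰·A⁴·mol·cd⁻².
Both reduce to kg⁻²·m⁻²·s¹⁰·A⁴·mol·cd⁻².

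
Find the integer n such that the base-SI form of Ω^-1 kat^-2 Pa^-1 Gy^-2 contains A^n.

2

Ω = V/A (resistance = voltage per current),
    = kg·m²·s⁻³·A⁻².
So Ω⁻¹ = kg⁻¹·m⁻²·s³·A².
kat = mol/s = s⁻¹·mol (catalytic activity).
So kat⁻² = s²·mol⁻².
Pa = N/m² (pressure = force per area),
    = kg·m⁻¹·s⁻².
So Pa⁻¹ = kg⁻¹·m·s².
Gy = J/kg (absorbed dose = energy per mass),
    = m²·s⁻².
So Gy⁻² = m⁻⁴·s⁴.
Combining: Ω⁻¹·kat⁻²·Pa⁻¹·Gy⁻² = (kg⁻¹·m⁻²·s³·A²) · (s²·mol⁻²) · (kg⁻¹·m·s²) · (m⁻⁴·s⁴) = kg⁻²·m⁻⁵·s¹¹·A²·mol⁻².
The exponent of A is 2.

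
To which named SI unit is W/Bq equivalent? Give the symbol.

J

Bq = 1/s = s⁻¹ (activity is decays per second).
So Bq⁻¹ = s.
W = J/s (power = energy per time),
    = kg·m²·s⁻³.
Combining: Bq⁻¹·W = s · (kg·m²·s⁻³) = kg·m²·s⁻².
kg·m²·s⁻² is the base-SI form of the joule.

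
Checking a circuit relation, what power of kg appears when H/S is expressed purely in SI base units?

H = Wb/A (inductance = flux per current),
    = kg·m²·s⁻²·A⁻².
S = 1/Ω (conductance is reciprocal resistance),
    = kg⁻¹·m⁻²·s³·A².
So S⁻¹ = kg·m²·s⁻³·A⁻².
Combining: H·S⁻¹ = (kg·m²·s⁻²·A⁻²) · (kg·m²·s⁻³·A⁻²) = kg²·m⁴·s⁻⁵·A⁻⁴.
The exponent of kg is 2.

2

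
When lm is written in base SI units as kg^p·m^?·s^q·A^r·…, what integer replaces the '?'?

lm = cd·sr = cd (luminous flux; sr is dimensionless).
The exponent of m is 0.

0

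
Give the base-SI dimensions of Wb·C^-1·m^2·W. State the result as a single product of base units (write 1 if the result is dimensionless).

kg²·m⁶·s⁻⁶·A⁻²

Wb = V·s (flux: a volt is a weber per second),
    = kg·m²·s⁻²·A⁻¹.
C = A·s = s·A (charge = current × time).
So C⁻¹ = s⁻¹·A⁻¹.
W = J/s (power = energy per time),
    = kg·m²·s⁻³.
Combining: Wb·C⁻¹·m²·W = (kg·m²·s⁻²·A⁻¹) · (s⁻¹·A⁻¹) · m² · (kg·m²·s⁻³) = kg²·m⁶·s⁻⁶·A⁻².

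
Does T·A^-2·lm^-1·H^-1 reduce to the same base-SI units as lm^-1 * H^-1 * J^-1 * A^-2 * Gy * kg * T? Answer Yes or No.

Left side:
  T = Wb/m² (flux density = flux per area),
      = kg·s⁻²·A⁻¹.
  lm = cd·sr = cd (luminous flux; sr is dimensionless).
  So lm⁻¹ = cd⁻¹.
  H = Wb/A (inductance = flux per current),
      = kg·m²·s⁻²·A⁻².
  So H⁻¹ = kg⁻¹·m⁻²·s²·A².
  Combining: T·A⁻²·lm⁻¹·H⁻¹ = (kg·s⁻²·A⁻¹) · A⁻² · cd⁻¹ · (kg⁻¹·m⁻²·s²·A²) = m⁻²·A⁻¹·cd⁻¹.
Right side:
  lm = cd.
  So lm⁻¹ = cd⁻¹.
  H = kg·m²·s⁻²·A⁻².
  So H⁻¹ = kg⁻¹·m⁻²·s²·A².
  J = kg·m²·s⁻².
  So J⁻¹ = kg⁻¹·m⁻²·s².
  Gy = m²·s⁻².
  T = kg·s⁻²·A⁻¹.
  Combining: lm⁻¹·H⁻¹·J⁻¹·A⁻²·Gy·kg·T = cd⁻¹ · (kg⁻¹·m⁻²·s²·A²) · (kg⁻¹·m⁻²·s²) · A⁻² · (m²·s⁻²) · kg · (kg·s⁻²·A⁻¹) = m⁻²·A⁻¹·cd⁻¹.
Both reduce to m⁻²·A⁻¹·cd⁻¹.

Yes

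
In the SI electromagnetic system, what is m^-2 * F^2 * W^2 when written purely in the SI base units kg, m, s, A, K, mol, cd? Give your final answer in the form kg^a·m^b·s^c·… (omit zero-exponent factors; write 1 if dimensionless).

F = C/V (capacitance = charge per voltage),
    = A·s/(kg·m²·s⁻³·A⁻¹) (substituting C and V),
    = kg⁻¹·m⁻²·s⁴·A².
So F² = kg⁻²·m⁻⁴·s⁸·A⁴.
W = J/s (power = energy per time),
    = kg·m²·s⁻³.
So W² = kg²·m⁴·s⁻⁶.
Combining: m⁻²·F²·W² = m⁻² · (kg⁻²·m⁻⁴·s⁸·A⁴) · (kg²·m⁴·s⁻⁶) = m⁻²·s²·A⁴.

m⁻²·s²·A⁴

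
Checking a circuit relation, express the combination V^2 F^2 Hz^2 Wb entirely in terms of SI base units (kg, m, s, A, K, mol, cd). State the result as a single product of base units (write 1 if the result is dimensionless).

V = kg·m²·s⁻³·A⁻¹.
So V² = kg²·m⁴·s⁻⁶·A⁻².
F = kg⁻¹·m⁻²·s⁴·A².
So F² = kg⁻²·m⁻⁴·s⁸·A⁴.
Hz = s⁻¹.
So Hz² = s⁻².
Wb = kg·m²·s⁻²·A⁻¹.
Combining: V²·F²·Hz²·Wb = (kg²·m⁴·s⁻⁶·A⁻²) · (kg⁻²·m⁻⁴·s⁸·A⁴) · s⁻² · (kg·m²·s⁻²·A⁻¹) = kg·m²·s⁻²·A.

kg·m²·s⁻²·A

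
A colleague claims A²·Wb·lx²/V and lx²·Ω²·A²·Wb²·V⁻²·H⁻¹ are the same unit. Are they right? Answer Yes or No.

No

Left side:
  V = W/A (potential = power per current),
      = kg·m²·s⁻³·A⁻¹.
  So V⁻¹ = kg⁻¹·m⁻²·s³·A.
  Wb = V·s (flux: a volt is a weber per second),
      = kg·m²·s⁻²·A⁻¹.
  lx = lm/m² (illuminance = luminous flux per area),
      = m⁻²·cd.
  So lx² = m⁻⁴·cd².
  Combining: V⁻¹·A²·Wb·lx² = (kg⁻¹·m⁻²·s³·A) · A² · (kg·m²·s⁻²·A⁻¹) · (m⁻⁴·cd²) = m⁻⁴·s·A²·cd².
Right side:
  lx = lm/m² (illuminance = luminous flux per area),
      = m⁻²·cd.
  So lx² = m⁻⁴·cd².
  Ω = V/A (resistance = voltage per current),
      = kg·m²·s⁻³·A⁻².
  So Ω² = kg²·m⁴·s⁻⁶·A⁻⁴.
  Wb = V·s (flux: a volt is a weber per second),
      = kg·m²·s⁻²·A⁻¹.
  So Wb² = kg²·m⁴·s⁻⁴·A⁻².
  V = W/A (potential = power per current),
      = kg·m²·s⁻³·A⁻¹.
  So V⁻² = kg⁻²·m⁻⁴·s⁶·A².
  H = Wb/A (inductance = flux per current),
      = kg·m²·s⁻²·A⁻².
  So H⁻¹ = kg⁻¹·m⁻²·s²·A².
  Combining: lx²·Ω²·A²·Wb²·V⁻²·H⁻¹ = (m⁻⁴·cd²) · (kg²·m⁴·s⁻⁶·A⁻⁴) · A² · (kg²·m⁴·s⁻⁴·A⁻²) · (kg⁻²·m⁻⁴·s⁶·A²) · (kg⁻¹·m⁻²·s²·A²) = kg·m⁻²·s⁻²·cd².
Left is m⁻⁴·s·A²·cd²; right is kg·m⁻²·s⁻²·cd² — different.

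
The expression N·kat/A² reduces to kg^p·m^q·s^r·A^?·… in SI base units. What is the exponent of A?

-2

N = kg·m·s⁻².
kat = s⁻¹·mol.
Combining: N·kat·A⁻² = (kg·m·s⁻²) · (s⁻¹·mol) · A⁻² = kg·m·s⁻³·A⁻²·mol.
The exponent of A is -2.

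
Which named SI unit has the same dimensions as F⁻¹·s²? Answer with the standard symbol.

H

F = kg⁻¹·m⁻²·s⁴·A².
So F⁻¹ = kg·m²·s⁻⁴·A⁻².
Combining: F⁻¹·s² = (kg·m²·s⁻⁴·A⁻²) · s² = kg·m²·s⁻²·A⁻².
kg·m²·s⁻²·A⁻² is the base-SI form of the henry.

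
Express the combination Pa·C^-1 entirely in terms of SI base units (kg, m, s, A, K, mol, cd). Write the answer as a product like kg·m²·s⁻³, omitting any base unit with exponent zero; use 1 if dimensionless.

kg·m⁻¹·s⁻³·A⁻¹

Pa = N/m² (pressure = force per area),
    = kg·m⁻¹·s⁻².
C = A·s = s·A (charge = current × time).
So C⁻¹ = s⁻¹·A⁻¹.
Combining: Pa·C⁻¹ = (kg·m⁻¹·s⁻²) · (s⁻¹·A⁻¹) = kg·m⁻¹·s⁻³·A⁻¹.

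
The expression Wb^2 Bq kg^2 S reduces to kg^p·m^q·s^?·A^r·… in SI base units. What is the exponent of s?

Wb = V·s (flux: a volt is a weber per second),
    = kg·m²·s⁻²·A⁻¹.
So Wb² = kg²·m⁴·s⁻⁴·A⁻².
Bq = 1/s = s⁻¹ (activity is decays per second).
S = 1/Ω (conductance is reciprocal resistance),
    = kg⁻¹·m⁻²·s³·A².
Combining: Wb²·Bq·kg²·S = (kg²·m⁴·s⁻⁴·A⁻²) · s⁻¹ · kg² · (kg⁻¹·m⁻²·s³·A²) = kg³·m²·s⁻².
The exponent of s is -2.

-2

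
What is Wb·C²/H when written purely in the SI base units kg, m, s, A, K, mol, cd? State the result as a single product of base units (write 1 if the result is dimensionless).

s²·A³

H = kg·m²·s⁻²·A⁻².
So H⁻¹ = kg⁻¹·m⁻²·s²·A².
Wb = kg·m²·s⁻²·A⁻¹.
C = s·A.
So C² = s²·A².
Combining: H⁻¹·Wb·C² = (kg⁻¹·m⁻²·s²·A²) · (kg·m²·s⁻²·A⁻¹) · (s²·A²) = s²·A³.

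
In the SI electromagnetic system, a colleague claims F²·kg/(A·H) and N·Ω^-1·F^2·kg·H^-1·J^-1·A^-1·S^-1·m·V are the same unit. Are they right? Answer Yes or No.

No

Left side:
  F = kg⁻¹·m⁻²·s⁴·A².
  So F² = kg⁻²·m⁻⁴·s⁸·A⁴.
  H = kg·m²·s⁻²·A⁻².
  So H⁻¹ = kg⁻¹·m⁻²·s²·A².
  Combining: F²·kg·A⁻¹·H⁻¹ = (kg⁻²·m⁻⁴·s⁸·A⁴) · kg · A⁻¹ · (kg⁻¹·m⁻²·s²·A²) = kg⁻²·m⁻⁶·s¹⁰·A⁵.
Right side:
  N = kg·m·s⁻².
  Ω = kg·m²·s⁻³·A⁻².
  So Ω⁻¹ = kg⁻¹·m⁻²·s³·A².
  F = kg⁻¹·m⁻²·s⁴·A².
  So F² = kg⁻²·m⁻⁴·s⁸·A⁴.
  H = kg·m²·s⁻²·A⁻².
  So H⁻¹ = kg⁻¹·m⁻²·s²·A².
  J = kg·m²·s⁻².
  So J⁻¹ = kg⁻¹·m⁻²·s².
  S = kg⁻¹·m⁻²·s³·A².
  So S⁻¹ = kg·m²·s⁻³·A⁻².
  V = kg·m²·s⁻³·A⁻¹.
  Combining: N·Ω⁻¹·F²·kg·H⁻¹·J⁻¹·A⁻¹·S⁻¹·m·V = (kg·m·s⁻²) · (kg⁻¹·m⁻²·s³·A²) · (kg⁻²·m⁻⁴·s⁸·A⁴) · kg · (kg⁻¹·m⁻²·s²·A²) · (kg⁻¹·m⁻²·s²) · A⁻¹ · (kg·m²·s⁻³·A⁻²) · m · (kg·m²·s⁻³·A⁻¹) = kg⁻¹·m⁻⁴·s⁷·A⁴.
Left is kg⁻²·m⁻⁶·s¹⁰·A⁵; right is kg⁻¹·m⁻⁴·s⁷·A⁴ — different.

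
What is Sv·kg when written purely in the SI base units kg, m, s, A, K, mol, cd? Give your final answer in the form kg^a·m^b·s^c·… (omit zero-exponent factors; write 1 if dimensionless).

kg·m²·s⁻²

Sv = J/kg (equivalent dose = energy per mass),
    = m²·s⁻².
Combining: Sv·kg = (m²·s⁻²) · kg = kg·m²·s⁻².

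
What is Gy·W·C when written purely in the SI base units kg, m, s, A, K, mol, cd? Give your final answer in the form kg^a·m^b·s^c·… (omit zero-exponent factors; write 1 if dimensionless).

Gy = J/kg (absorbed dose = energy per mass),
    = m²·s⁻².
W = J/s (power = energy per time),
    = kg·m²·s⁻³.
C = A·s = s·A (charge = current × time).
Combining: Gy·W·C = (m²·s⁻²) · (kg·m²·s⁻³) · (s·A) = kg·m⁴·s⁻⁴·A.

kg·m⁴·s⁻⁴·A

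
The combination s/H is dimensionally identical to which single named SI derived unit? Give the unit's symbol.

H = Wb/A (inductance = flux per current),
    = kg·m²·s⁻²·A⁻².
So H⁻¹ = kg⁻¹·m⁻²·s²·A².
Combining: H⁻¹·s = (kg⁻¹·m⁻²·s²·A²) · s = kg⁻¹·m⁻²·s³·A².
kg⁻¹·m⁻²·s³·A² is the base-SI form of the siemens.

S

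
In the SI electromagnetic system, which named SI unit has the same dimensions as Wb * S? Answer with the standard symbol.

Wb = kg·m²·s⁻²·A⁻¹.
S = kg⁻¹·m⁻²·s³·A².
Combining: Wb·S = (kg·m²·s⁻²·A⁻¹) · (kg⁻¹·m⁻²·s³·A²) = s·A.
s·A is the base-SI form of the coulomb.

C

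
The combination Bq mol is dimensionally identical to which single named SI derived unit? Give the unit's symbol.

Bq = s⁻¹.
Combining: Bq·mol = s⁻¹ · mol = s⁻¹·mol.
s⁻¹·mol is the base-SI form of the katal.

kat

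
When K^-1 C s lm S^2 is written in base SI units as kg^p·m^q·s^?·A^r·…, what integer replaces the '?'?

C = A·s = s·A (charge = current × time).
lm = cd·sr = cd (luminous flux; sr is dimensionless).
S = 1/Ω (conductance is reciprocal resistance),
    = kg⁻¹·m⁻²·s³·A².
So S² = kg⁻²·m⁻⁴·s⁶·A⁴.
Combining: K⁻¹·C·s·lm·S² = K⁻¹ · (s·A) · s · cd · (kg⁻²·m⁻⁴·s⁶·A⁴) = kg⁻²·m⁻⁴·s⁸·A⁵·K⁻¹·cd.
The exponent of s is 8.

8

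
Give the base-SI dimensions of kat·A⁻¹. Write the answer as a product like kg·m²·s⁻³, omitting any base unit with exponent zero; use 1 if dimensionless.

s⁻¹·A⁻¹·mol

kat = mol/s = s⁻¹·mol (catalytic activity).
Combining: kat·A⁻¹ = (s⁻¹·mol) · A⁻¹ = s⁻¹·A⁻¹·mol.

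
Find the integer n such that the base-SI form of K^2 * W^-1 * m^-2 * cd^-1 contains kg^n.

-1

W = kg·m²·s⁻³.
So W⁻¹ = kg⁻¹·m⁻²·s³.
Combining: K²·W⁻¹·m⁻²·cd⁻¹ = K² · (kg⁻¹·m⁻²·s³) · m⁻² · cd⁻¹ = kg⁻¹·m⁻⁴·s³·K²·cd⁻¹.
The exponent of kg is -1.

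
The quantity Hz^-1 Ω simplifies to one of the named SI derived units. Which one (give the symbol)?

Hz = 1/s = s⁻¹ (frequency is cycles per second).
So Hz⁻¹ = s.
Ω = V/A (resistance = voltage per current),
    = kg·m²·s⁻³·A⁻².
Combining: Hz⁻¹·Ω = s · (kg·m²·s⁻³·A⁻²) = kg·m²·s⁻²·A⁻².
kg·m²·s⁻²·A⁻² is the base-SI form of the henry.

H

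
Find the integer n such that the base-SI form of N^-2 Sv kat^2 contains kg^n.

N = kg·m/s² = kg·m·s⁻² (force = mass × acceleration).
So N⁻² = kg⁻²·m⁻²·s⁴.
Sv = J/kg (equivalent dose = energy per mass),
    = m²·s⁻².
kat = mol/s = s⁻¹·mol (catalytic activity).
So kat² = s⁻²·mol².
Combining: N⁻²·Sv·kat² = (kg⁻²·m⁻²·s⁴) · (m²·s⁻²) · (s⁻²·mol²) = kg⁻²·mol².
The exponent of kg is -2.

-2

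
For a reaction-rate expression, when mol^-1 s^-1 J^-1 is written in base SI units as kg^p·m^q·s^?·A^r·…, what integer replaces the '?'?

1

J = N·m (work = force × distance),
    = kg·m²·s⁻².
So J⁻¹ = kg⁻¹·m⁻²·s².
Combining: mol⁻¹·s⁻¹·J⁻¹ = mol⁻¹ · s⁻¹ · (kg⁻¹·m⁻²·s²) = kg⁻¹·m⁻²·s·mol⁻¹.
The exponent of s is 1.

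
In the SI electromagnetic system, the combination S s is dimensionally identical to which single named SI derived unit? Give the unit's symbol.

F

S = kg⁻¹·m⁻²·s³·A².
Combining: S·s = (kg⁻¹·m⁻²·s³·A²) · s = kg⁻¹·m⁻²·s⁴·A².
kg⁻¹·m⁻²·s⁴·A² is the base-SI form of the farad.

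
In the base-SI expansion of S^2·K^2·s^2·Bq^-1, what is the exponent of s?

9

S = kg⁻¹·m⁻²·s³·A².
So S² = kg⁻²·m⁻⁴·s⁶·A⁴.
Bq = s⁻¹.
So Bq⁻¹ = s.
Combining: S²·K²·s²·Bq⁻¹ = (kg⁻²·m⁻⁴·s⁶·A⁴) · K² · s² · s = kg⁻²·m⁻⁴·s⁹·A⁴·K².
The exponent of s is 9.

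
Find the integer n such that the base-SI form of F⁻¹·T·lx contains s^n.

-6

F = C/V (capacitance = charge per voltage),
    = A·s/(kg·m²·s⁻³·A⁻¹) (substituting C and V),
    = kg⁻¹·m⁻²·s⁴·A².
So F⁻¹ = kg·m²·s⁻⁴·A⁻².
T = Wb/m² (flux density = flux per area),
    = kg·s⁻²·A⁻¹.
lx = lm/m² (illuminance = luminous flux per area),
    = m⁻²·cd.
Combining: F⁻¹·T·lx = (kg·m²·s⁻⁴·A⁻²) · (kg·s⁻²·A⁻¹) · (m⁻²·cd) = kg²·s⁻⁶·A⁻³·cd.
The exponent of s is -6.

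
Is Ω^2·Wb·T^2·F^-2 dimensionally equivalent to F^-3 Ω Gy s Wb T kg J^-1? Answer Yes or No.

No

Left side:
  Ω = V/A (resistance = voltage per current),
      = kg·m²·s⁻³·A⁻².
  So Ω² = kg²·m⁴·s⁻⁶·A⁻⁴.
  Wb = V·s (flux: a volt is a weber per second),
      = kg·m²·s⁻²·A⁻¹.
  T = Wb/m² (flux density = flux per area),
      = kg·s⁻²·A⁻¹.
  So T² = kg²·s⁻⁴·A⁻².
  F = C/V (capacitance = charge per voltage),
      = A·s/(kg·m²·s⁻³·A⁻¹) (substituting C and V),
      = kg⁻¹·m⁻²·s⁴·A².
  So F⁻² = kg²·m⁴·s⁻⁸·A⁻⁴.
  Combining: Ω²·Wb·T²·F⁻² = (kg²·m⁴·s⁻⁶·A⁻⁴) · (kg·m²·s⁻²·A⁻¹) · (kg²·s⁻⁴·A⁻²) · (kg²·m⁴·s⁻⁸·A⁻⁴) = kg⁷·m¹⁰·s⁻²⁰·A⁻¹¹.
Right side:
  F = C/V (capacitance = charge per voltage),
      = A·s/(kg·m²·s⁻³·A⁻¹) (substituting C and V),
      = kg⁻¹·m⁻²·s⁴·A².
  So F⁻³ = kg³·m⁶·s⁻¹²·A⁻⁶.
  Ω = V/A (resistance = voltage per current),
      = kg·m²·s⁻³·A⁻².
  Gy = J/kg (absorbed dose = energy per mass),
      = m²·s⁻².
  Wb = V·s (flux: a volt is a weber per second),
      = kg·m²·s⁻²·A⁻¹.
  T = Wb/m² (flux density = flux per area),
      = kg·s⁻²·A⁻¹.
  J = N·m (work = force × distance),
      = kg·m²·s⁻².
  So J⁻¹ = kg⁻¹·m⁻²·s².
  Combining: F⁻³·Ω·Gy·s·Wb·T·kg·J⁻¹ = (kg³·m⁶·s⁻¹²·A⁻⁶) · (kg·m²·s⁻³·A⁻²) · (m²·s⁻²) · s · (kg·m²·s⁻²·A⁻¹) · (kg·s⁻²·A⁻¹) · kg · (kg⁻¹·m⁻²·s²) = kg⁶·m¹⁰·s⁻¹⁸·A⁻¹⁰.
Left is kg⁷·m¹⁰·s⁻²⁰·A⁻¹¹; right is kg⁶·m¹⁰·s⁻¹⁸·A⁻¹⁰ — different.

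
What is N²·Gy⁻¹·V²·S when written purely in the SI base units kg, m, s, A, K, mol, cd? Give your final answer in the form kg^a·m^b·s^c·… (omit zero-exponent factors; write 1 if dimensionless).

kg³·m²·s⁻⁵

N = kg·m/s² = kg·m·s⁻² (force = mass × acceleration).
So N² = kg²·m²·s⁻⁴.
Gy = J/kg (absorbed dose = energy per mass),
    = m²·s⁻².
So Gy⁻¹ = m⁻²·s².
V = W/A (potential = power per current),
    = kg·m²·s⁻³·A⁻¹.
So V² = kg²·m⁴·s⁻⁶·A⁻².
S = 1/Ω (conductance is reciprocal resistance),
    = kg⁻¹·m⁻²·s³·A².
Combining: N²·Gy⁻¹·V²·S = (kg²·m²·s⁻⁴) · (m⁻²·s²) · (kg²·m⁴·s⁻⁶·A⁻²) · (kg⁻¹·m⁻²·s³·A²) = kg³·m²·s⁻⁵.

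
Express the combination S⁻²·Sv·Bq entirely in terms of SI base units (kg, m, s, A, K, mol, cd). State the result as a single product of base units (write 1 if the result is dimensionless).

kg²·m⁶·s⁻⁹·A⁻⁴

S = 1/Ω (conductance is reciprocal resistance),
    = kg⁻¹·m⁻²·s³·A².
So S⁻² = kg²·m⁴·s⁻⁶·A⁻⁴.
Sv = J/kg (equivalent dose = energy per mass),
    = m²·s⁻².
Bq = 1/s = s⁻¹ (activity is decays per second).
Combining: S⁻²·Sv·Bq = (kg²·m⁴·s⁻⁶·A⁻⁴) · (m²·s⁻²) · s⁻¹ = kg²·m⁶·s⁻⁹·A⁻⁴.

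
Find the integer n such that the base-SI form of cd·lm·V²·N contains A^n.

-2

lm = cd.
V = kg·m²·s⁻³·A⁻¹.
So V² = kg²·m⁴·s⁻⁶·A⁻².
N = kg·m·s⁻².
Combining: cd·lm·V²·N = cd · cd · (kg²·m⁴·s⁻⁶·A⁻²) · (kg·m·s⁻²) = kg³·m⁵·s⁻⁸·A⁻²·cd².
The exponent of A is -2.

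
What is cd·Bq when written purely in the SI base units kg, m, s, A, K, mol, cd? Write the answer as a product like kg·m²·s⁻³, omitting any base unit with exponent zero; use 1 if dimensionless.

Bq = 1/s = s⁻¹ (activity is decays per second).
Combining: cd·Bq = cd · s⁻¹ = s⁻¹·cd.

s⁻¹·cd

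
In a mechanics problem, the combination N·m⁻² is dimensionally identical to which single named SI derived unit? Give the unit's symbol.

N = kg·m/s² = kg·m·s⁻² (force = mass × acceleration).
Combining: N·m⁻² = (kg·m·s⁻²) · m⁻² = kg·m⁻¹·s⁻².
kg·m⁻¹·s⁻² is the base-SI form of the pascal.

Pa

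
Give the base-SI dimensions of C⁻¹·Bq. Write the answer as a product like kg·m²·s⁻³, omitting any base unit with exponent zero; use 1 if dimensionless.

C = s·A.
So C⁻¹ = s⁻¹·A⁻¹.
Bq = s⁻¹.
Combining: C⁻¹·Bq = (s⁻¹·A⁻¹) · s⁻¹ = s⁻²·A⁻¹.

s⁻²·A⁻¹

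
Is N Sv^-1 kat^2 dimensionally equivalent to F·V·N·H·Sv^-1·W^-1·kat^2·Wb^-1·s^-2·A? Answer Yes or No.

No

Left side:
  N = kg·m/s² = kg·m·s⁻² (force = mass × acceleration).
  Sv = J/kg (equivalent dose = energy per mass),
      = m²·s⁻².
  So Sv⁻¹ = m⁻²·s².
  kat = mol/s = s⁻¹·mol (catalytic activity).
  So kat² = s⁻²·mol².
  Combining: N·Sv⁻¹·kat² = (kg·m·s⁻²) · (m⁻²·s²) · (s⁻²·mol²) = kg·m⁻¹·s⁻²·mol².
Right side:
  F = C/V (capacitance = charge per voltage),
      = A·s/(kg·m²·s⁻³·A⁻¹) (substituting C and V),
      = kg⁻¹·m⁻²·s⁴·A².
  V = W/A (potential = power per current),
      = kg·m²·s⁻³·A⁻¹.
  N = kg·m/s² = kg·m·s⁻² (force = mass × acceleration).
  H = Wb/A (inductance = flux per current),
      = kg·m²·s⁻²·A⁻².
  Sv = J/kg (equivalent dose = energy per mass),
      = m²·s⁻².
  So Sv⁻¹ = m⁻²·s².
  W = J/s (power = energy per time),
      = kg·m²·s⁻³.
  So W⁻¹ = kg⁻¹·m⁻²·s³.
  kat = mol/s = s⁻¹·mol (catalytic activity).
  So kat² = s⁻²·mol².
  Wb = V·s (flux: a volt is a weber per second),
      = kg·m²·s⁻²·A⁻¹.
  So Wb⁻¹ = kg⁻¹·m⁻²·s²·A.
  Combining: F·V·N·H·Sv⁻¹·W⁻¹·kat²·Wb⁻¹·s⁻²·A = (kg⁻¹·m⁻²·s⁴·A²) · (kg·m²·s⁻³·A⁻¹) · (kg·m·s⁻²) · (kg·m²·s⁻²·A⁻²) · (m⁻²·s²) · (kg⁻¹·m⁻²·s³) · (s⁻²·mol²) · (kg⁻¹·m⁻²·s²·A) · s⁻² · A = m⁻³·A·mol².
Left is kg·m⁻¹·s⁻²·mol²; right is m⁻³·A·mol² — different.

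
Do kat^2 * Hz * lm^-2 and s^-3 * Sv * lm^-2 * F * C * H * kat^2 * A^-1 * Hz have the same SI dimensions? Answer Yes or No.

Left side:
  kat = s⁻¹·mol.
  So kat² = s⁻²·mol².
  Hz = s⁻¹.
  lm = cd.
  So lm⁻² = cd⁻².
  Combining: kat²·Hz·lm⁻² = (s⁻²·mol²) · s⁻¹ · cd⁻² = s⁻³·mol²·cd⁻².
Right side:
  Sv = J/kg (equivalent dose = energy per mass),
      = m²·s⁻².
  lm = cd·sr = cd (luminous flux; sr is dimensionless).
  So lm⁻² = cd⁻².
  F = C/V (capacitance = charge per voltage),
      = A·s/(kg·m²·s⁻³·A⁻¹) (substituting C and V),
      = kg⁻¹·m⁻²·s⁴·A².
  C = A·s = s·A (charge = current × time).
  H = Wb/A (inductance = flux per current),
      = kg·m²·s⁻²·A⁻².
  kat = mol/s = s⁻¹·mol (catalytic activity).
  So kat² = s⁻²·mol².
  Hz = 1/s = s⁻¹ (frequency is cycles per second).
  Combining: s⁻³·Sv·lm⁻²·F·C·H·kat²·A⁻¹·Hz = s⁻³ · (m²·s⁻²) · cd⁻² · (kg⁻¹·m⁻²·s⁴·A²) · (s·A) · (kg·m²·s⁻²·A⁻²) · (s⁻²·mol²) · A⁻¹ · s⁻¹ = m²·s⁻⁵·mol²·cd⁻².
Left is s⁻³·mol²·cd⁻²; right is m²·s⁻⁵·mol²·cd⁻² — different.

No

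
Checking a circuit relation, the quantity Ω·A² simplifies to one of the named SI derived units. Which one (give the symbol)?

W

Ω = kg·m²·s⁻³·A⁻².
Combining: Ω·A² = (kg·m²·s⁻³·A⁻²) · A² = kg·m²·s⁻³.
kg·m²·s⁻³ is the base-SI form of the watt.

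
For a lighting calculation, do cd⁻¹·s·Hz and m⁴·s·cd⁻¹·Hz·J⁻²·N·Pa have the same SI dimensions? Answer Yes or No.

Yes

Left side:
  Hz = 1/s = s⁻¹ (frequency is cycles per second).
  Combining: cd⁻¹·s·Hz = cd⁻¹ · s · s⁻¹ = cd⁻¹.
Right side:
  Hz = s⁻¹.
  J = kg·m²·s⁻².
  So J⁻² = kg⁻²·m⁻⁴·s⁴.
  N = kg·m·s⁻².
  Pa = kg·m⁻¹·s⁻².
  Combining: m⁴·s·cd⁻¹·Hz·J⁻²·N·Pa = m⁴ · s · cd⁻¹ · s⁻¹ · (kg⁻²·m⁻⁴·s⁴) · (kg·m·s⁻²) · (kg·m⁻¹·s⁻²) = cd⁻¹.
Both reduce to cd⁻¹.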